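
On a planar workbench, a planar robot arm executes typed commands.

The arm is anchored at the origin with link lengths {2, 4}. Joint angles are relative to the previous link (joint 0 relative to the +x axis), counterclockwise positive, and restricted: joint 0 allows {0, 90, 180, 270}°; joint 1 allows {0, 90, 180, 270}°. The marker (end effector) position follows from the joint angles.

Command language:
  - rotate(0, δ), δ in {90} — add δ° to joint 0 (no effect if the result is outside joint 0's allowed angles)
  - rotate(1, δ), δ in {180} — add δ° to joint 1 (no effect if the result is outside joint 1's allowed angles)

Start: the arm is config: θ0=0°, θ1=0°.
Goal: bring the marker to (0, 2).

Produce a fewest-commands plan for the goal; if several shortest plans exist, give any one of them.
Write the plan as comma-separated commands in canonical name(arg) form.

start: config: θ0=0°, θ1=0°
t=1 rotate(0, 90) ⇒ config: θ0=90°, θ1=0°
t=2 rotate(0, 90) ⇒ config: θ0=180°, θ1=0°
t=3 rotate(0, 90) ⇒ config: θ0=270°, θ1=0°
t=4 rotate(1, 180) ⇒ config: θ0=270°, θ1=180°
no 3-step plan works, so 4 is optimal.

rotate(0, 90), rotate(0, 90), rotate(0, 90), rotate(1, 180)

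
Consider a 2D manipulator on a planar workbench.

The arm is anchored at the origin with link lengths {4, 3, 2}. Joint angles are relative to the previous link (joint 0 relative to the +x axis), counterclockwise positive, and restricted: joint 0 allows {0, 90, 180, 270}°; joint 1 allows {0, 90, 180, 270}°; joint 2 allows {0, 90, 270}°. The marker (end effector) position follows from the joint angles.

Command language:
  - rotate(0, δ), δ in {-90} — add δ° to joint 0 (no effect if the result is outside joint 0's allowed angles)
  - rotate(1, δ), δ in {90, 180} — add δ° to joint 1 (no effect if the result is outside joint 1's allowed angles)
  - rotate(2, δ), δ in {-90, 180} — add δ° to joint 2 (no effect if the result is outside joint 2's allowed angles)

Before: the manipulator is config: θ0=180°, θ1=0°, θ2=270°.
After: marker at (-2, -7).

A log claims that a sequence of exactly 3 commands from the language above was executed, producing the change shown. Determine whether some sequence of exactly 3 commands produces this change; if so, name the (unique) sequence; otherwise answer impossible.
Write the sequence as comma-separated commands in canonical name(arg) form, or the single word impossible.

initial: config: θ0=180°, θ1=0°, θ2=270°
t=1 rotate(0, -90) ⇒ config: θ0=90°, θ1=0°, θ2=270°
t=2 rotate(0, -90) ⇒ config: θ0=0°, θ1=0°, θ2=270°
t=3 rotate(0, -90) ⇒ config: θ0=270°, θ1=0°, θ2=270°
uniquely the one of 125 3-step routes that fits.

rotate(0, -90), rotate(0, -90), rotate(0, -90)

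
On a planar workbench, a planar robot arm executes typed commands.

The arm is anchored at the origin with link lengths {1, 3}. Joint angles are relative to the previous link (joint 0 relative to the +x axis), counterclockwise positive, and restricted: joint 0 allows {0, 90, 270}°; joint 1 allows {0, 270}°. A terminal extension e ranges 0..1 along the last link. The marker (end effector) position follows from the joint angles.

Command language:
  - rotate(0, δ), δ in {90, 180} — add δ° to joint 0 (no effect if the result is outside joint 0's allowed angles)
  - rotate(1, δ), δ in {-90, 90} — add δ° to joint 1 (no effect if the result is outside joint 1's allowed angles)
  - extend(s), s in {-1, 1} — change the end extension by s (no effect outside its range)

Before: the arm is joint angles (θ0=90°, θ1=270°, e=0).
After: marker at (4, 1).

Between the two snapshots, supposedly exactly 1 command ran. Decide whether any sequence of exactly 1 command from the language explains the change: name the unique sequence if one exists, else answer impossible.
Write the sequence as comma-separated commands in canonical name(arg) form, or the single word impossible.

start: joint angles (θ0=90°, θ1=270°, e=0)
1. extend(1) → joint angles (θ0=90°, θ1=270°, e=1)
all 6 alternatives checked — unique.

extend(1)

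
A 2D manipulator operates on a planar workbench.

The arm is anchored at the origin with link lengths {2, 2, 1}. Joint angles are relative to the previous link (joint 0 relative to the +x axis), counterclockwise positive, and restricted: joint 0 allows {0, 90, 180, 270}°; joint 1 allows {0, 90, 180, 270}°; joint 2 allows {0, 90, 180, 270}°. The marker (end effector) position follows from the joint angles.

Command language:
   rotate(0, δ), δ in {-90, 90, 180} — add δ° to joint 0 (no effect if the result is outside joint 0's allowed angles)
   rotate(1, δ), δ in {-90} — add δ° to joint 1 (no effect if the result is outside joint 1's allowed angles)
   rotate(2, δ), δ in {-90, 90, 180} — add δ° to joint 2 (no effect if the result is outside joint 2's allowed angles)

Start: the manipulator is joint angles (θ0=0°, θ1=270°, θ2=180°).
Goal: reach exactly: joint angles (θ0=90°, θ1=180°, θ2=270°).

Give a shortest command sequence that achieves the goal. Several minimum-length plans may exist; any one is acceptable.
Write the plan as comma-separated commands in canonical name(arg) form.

rotate(1, -90), rotate(2, 90), rotate(0, 90)

begin: joint angles (θ0=0°, θ1=270°, θ2=180°)
[1] after rotate(1, -90): joint angles (θ0=0°, θ1=180°, θ2=180°)
[2] after rotate(2, 90): joint angles (θ0=0°, θ1=180°, θ2=270°)
[3] after rotate(0, 90): joint angles (θ0=90°, θ1=180°, θ2=270°)
minimal: 3 command(s), checked below 3.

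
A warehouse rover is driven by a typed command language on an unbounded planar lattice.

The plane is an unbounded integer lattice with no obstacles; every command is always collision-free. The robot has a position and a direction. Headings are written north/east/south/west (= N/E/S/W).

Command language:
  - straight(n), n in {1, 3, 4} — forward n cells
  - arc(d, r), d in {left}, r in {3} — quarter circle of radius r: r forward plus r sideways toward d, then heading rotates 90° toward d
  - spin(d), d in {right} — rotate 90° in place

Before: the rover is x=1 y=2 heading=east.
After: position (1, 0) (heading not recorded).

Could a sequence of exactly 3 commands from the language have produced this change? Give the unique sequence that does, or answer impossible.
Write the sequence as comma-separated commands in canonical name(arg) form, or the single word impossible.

key: order matters: swapping spin(right) and straight(1) lands elsewhere
initial: x=1 y=2 heading=east
step 1 (spin(right)): x=1 y=2 heading=south
step 2 (straight(1)): x=1 y=1 heading=south
step 3 (straight(1)): x=1 y=0 heading=south
no rival 3-sequence matches.

spin(right), straight(1), straight(1)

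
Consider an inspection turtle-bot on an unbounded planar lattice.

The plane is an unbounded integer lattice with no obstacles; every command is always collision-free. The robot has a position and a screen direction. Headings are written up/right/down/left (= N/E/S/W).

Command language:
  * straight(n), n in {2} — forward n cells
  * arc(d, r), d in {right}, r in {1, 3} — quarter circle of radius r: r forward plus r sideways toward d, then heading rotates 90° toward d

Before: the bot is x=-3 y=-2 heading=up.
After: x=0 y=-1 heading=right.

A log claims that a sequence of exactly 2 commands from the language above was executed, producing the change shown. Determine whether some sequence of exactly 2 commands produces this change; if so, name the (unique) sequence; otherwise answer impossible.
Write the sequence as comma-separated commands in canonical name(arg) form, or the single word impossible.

key: running straight(2) before arc(right, 1) would end elsewhere — order is forced
begin: x=-3 y=-2 heading=up
1. arc(right, 1) → x=-2 y=-1 heading=right
2. straight(2) → x=0 y=-1 heading=right
uniquely the one of 9 2-step routes that fits.

arc(right, 1), straight(2)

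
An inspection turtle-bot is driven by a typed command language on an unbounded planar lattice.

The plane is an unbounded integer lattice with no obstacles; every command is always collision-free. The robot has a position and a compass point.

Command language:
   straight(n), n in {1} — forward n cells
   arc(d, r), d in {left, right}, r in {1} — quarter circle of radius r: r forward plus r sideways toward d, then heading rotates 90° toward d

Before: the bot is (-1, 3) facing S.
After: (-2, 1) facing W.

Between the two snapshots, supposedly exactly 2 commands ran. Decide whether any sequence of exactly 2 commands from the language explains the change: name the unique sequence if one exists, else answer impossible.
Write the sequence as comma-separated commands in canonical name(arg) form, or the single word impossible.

key: order matters: swapping straight(1) and arc(right, 1) lands elsewhere
begin: (-1, 3) facing S
1. straight(1) → (-1, 2) facing S
2. arc(right, 1) → (-2, 1) facing W
no rival 2-sequence matches.

straight(1), arc(right, 1)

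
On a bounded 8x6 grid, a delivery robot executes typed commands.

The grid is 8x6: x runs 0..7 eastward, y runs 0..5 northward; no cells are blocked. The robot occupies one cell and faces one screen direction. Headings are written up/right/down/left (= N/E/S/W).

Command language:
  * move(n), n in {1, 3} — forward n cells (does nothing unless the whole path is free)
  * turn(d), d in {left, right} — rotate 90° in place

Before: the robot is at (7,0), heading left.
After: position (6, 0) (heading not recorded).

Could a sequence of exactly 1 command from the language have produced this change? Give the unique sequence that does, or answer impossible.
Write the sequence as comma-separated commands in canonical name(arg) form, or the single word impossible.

move(1)

t0: at (7,0), heading left
1. move(1) → at (6,0), heading left
no rival 1-sequence matches.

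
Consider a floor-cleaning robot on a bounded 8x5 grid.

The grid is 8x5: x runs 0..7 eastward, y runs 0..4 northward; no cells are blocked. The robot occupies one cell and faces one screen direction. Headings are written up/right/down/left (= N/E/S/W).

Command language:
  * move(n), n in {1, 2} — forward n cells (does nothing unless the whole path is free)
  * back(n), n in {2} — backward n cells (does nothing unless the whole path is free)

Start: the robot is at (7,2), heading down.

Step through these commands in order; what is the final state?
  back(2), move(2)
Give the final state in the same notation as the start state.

at (7,2), heading down

begin: at (7,2), heading down
step 1 (back(2)): at (7,4), heading down
step 2 (move(2)): at (7,2), heading down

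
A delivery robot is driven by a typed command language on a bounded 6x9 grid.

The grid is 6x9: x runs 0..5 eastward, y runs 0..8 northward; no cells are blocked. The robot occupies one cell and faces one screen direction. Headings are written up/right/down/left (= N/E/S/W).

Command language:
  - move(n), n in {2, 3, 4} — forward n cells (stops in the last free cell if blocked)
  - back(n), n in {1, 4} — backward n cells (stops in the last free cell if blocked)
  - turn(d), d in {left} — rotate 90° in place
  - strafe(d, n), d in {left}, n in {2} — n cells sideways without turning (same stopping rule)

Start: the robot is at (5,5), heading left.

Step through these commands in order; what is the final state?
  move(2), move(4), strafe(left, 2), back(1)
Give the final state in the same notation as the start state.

initial: at (5,5), heading left
t=1 move(2) ⇒ at (3,5), heading left
t=2 move(4) ⇒ at (0,5), heading left
t=3 strafe(left, 2) ⇒ at (0,3), heading left
t=4 back(1) ⇒ at (1,3), heading left

at (1,3), heading left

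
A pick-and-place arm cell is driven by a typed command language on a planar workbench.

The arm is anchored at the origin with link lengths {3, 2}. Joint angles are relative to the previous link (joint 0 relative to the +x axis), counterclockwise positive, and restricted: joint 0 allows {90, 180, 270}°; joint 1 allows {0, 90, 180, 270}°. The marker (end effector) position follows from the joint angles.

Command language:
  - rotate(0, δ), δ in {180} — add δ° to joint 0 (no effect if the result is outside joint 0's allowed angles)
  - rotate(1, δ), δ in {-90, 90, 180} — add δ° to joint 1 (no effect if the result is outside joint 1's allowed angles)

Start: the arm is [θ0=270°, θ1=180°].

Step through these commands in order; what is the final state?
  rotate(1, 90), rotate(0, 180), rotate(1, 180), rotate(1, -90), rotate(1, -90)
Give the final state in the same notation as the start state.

from: [θ0=270°, θ1=180°]
t=1 rotate(1, 90) ⇒ [θ0=270°, θ1=270°]
t=2 rotate(0, 180) ⇒ [θ0=90°, θ1=270°]
t=3 rotate(1, 180) ⇒ [θ0=90°, θ1=90°]
t=4 rotate(1, -90) ⇒ [θ0=90°, θ1=0°]
t=5 rotate(1, -90) ⇒ [θ0=90°, θ1=270°]

[θ0=90°, θ1=270°]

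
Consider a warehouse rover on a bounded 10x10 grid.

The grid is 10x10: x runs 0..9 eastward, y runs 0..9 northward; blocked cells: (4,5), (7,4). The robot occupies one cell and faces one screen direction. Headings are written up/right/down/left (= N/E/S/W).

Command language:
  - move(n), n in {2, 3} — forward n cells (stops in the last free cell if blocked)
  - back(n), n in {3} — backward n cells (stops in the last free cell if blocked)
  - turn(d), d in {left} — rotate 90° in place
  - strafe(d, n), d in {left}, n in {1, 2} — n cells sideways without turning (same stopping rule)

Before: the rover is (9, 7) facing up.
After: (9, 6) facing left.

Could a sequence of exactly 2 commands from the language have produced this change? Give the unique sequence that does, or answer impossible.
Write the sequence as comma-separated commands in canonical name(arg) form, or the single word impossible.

key: order matters: swapping turn(left) and strafe(left, 1) lands elsewhere
start: (9, 7) facing up
t=1 turn(left) ⇒ (9, 7) facing left
t=2 strafe(left, 1) ⇒ (9, 6) facing left
no rival 2-sequence matches.

turn(left), strafe(left, 1)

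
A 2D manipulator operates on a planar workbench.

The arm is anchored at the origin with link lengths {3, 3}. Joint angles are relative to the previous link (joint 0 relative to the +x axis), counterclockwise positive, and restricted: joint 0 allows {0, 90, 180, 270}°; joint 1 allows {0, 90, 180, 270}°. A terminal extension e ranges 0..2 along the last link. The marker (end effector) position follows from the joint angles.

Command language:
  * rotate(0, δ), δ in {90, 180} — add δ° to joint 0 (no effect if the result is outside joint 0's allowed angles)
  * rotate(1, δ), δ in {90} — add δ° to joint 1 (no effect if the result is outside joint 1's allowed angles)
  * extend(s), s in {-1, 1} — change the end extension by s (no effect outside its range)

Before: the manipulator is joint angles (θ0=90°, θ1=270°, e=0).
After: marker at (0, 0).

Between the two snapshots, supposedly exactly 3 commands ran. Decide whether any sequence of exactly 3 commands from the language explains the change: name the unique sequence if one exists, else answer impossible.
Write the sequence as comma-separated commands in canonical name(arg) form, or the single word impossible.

initial: joint angles (θ0=90°, θ1=270°, e=0)
step 1 (rotate(1, 90)): joint angles (θ0=90°, θ1=0°, e=0)
step 2 (rotate(1, 90)): joint angles (θ0=90°, θ1=90°, e=0)
step 3 (rotate(1, 90)): joint angles (θ0=90°, θ1=180°, e=0)
uniquely the one of 125 3-step routes that fits.

rotate(1, 90), rotate(1, 90), rotate(1, 90)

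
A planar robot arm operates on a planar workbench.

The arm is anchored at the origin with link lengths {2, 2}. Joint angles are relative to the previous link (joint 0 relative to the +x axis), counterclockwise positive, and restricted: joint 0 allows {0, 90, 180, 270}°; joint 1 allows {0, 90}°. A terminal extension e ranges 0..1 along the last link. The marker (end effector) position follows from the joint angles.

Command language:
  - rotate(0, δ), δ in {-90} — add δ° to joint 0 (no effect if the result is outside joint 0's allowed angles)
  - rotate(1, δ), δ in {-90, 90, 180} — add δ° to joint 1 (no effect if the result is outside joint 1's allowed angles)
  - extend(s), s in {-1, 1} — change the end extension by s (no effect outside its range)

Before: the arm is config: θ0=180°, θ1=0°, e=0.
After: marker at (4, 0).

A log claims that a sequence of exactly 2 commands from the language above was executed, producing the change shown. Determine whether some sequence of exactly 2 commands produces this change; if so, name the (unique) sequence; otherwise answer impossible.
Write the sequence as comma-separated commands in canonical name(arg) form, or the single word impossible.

rotate(0, -90), rotate(0, -90)

from: config: θ0=180°, θ1=0°, e=0
t=1 rotate(0, -90) ⇒ config: θ0=90°, θ1=0°, e=0
t=2 rotate(0, -90) ⇒ config: θ0=0°, θ1=0°, e=0
no rival 2-sequence matches.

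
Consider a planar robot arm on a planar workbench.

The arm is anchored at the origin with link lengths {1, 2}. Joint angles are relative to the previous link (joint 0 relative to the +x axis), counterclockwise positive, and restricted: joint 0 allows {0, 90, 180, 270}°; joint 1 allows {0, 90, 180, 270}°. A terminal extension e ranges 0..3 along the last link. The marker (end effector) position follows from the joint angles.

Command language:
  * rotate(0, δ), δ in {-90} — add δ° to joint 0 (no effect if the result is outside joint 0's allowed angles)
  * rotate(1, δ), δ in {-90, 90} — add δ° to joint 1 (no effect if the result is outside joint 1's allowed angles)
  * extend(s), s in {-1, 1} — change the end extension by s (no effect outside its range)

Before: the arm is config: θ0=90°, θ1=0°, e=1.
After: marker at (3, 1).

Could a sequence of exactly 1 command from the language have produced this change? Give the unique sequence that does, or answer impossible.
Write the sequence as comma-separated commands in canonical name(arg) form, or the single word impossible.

rotate(1, -90)

t0: config: θ0=90°, θ1=0°, e=1
t=1 rotate(1, -90) ⇒ config: θ0=90°, θ1=270°, e=1
all 5 alternatives checked — unique.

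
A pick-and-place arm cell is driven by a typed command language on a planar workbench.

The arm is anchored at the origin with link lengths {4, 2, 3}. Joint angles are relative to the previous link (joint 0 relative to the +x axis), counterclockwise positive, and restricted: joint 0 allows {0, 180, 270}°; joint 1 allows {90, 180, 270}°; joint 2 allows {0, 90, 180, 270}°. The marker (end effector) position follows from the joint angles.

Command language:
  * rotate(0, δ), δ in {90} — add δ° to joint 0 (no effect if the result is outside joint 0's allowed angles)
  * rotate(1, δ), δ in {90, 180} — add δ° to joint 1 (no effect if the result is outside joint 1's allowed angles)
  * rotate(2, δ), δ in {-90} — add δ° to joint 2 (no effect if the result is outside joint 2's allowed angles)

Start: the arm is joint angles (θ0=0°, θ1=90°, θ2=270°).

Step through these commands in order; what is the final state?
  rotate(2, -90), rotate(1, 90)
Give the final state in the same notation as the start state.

joint angles (θ0=0°, θ1=180°, θ2=180°)

begin: joint angles (θ0=0°, θ1=90°, θ2=270°)
t=1 rotate(2, -90) ⇒ joint angles (θ0=0°, θ1=90°, θ2=180°)
t=2 rotate(1, 90) ⇒ joint angles (θ0=0°, θ1=180°, θ2=180°)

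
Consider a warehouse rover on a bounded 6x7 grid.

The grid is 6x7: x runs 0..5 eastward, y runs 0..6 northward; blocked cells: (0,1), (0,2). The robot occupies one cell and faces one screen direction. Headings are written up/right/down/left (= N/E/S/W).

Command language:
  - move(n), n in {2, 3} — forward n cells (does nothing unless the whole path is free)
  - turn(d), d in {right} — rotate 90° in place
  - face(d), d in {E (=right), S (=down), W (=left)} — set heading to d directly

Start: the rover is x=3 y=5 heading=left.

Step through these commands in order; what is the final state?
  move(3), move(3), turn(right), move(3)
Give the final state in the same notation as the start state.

start: x=3 y=5 heading=left
[1] after move(3): x=0 y=5 heading=left
[2] after move(3): x=0 y=5 heading=left
[3] after turn(right): x=0 y=5 heading=up
[4] after move(3): x=0 y=5 heading=up

x=0 y=5 heading=up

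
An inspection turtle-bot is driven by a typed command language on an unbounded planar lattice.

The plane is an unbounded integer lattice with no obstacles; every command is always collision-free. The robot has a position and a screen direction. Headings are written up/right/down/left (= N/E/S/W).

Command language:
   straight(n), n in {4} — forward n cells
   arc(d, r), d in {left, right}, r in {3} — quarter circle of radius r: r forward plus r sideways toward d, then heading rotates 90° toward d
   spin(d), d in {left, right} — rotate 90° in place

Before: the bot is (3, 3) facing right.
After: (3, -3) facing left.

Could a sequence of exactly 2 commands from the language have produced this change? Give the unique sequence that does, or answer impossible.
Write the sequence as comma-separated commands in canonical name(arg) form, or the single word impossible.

key: position moved to (3,-3) AND the heading swung to W — translation plus rotation needed
start: (3, 3) facing right
step 1 (arc(right, 3)): (6, 0) facing down
step 2 (arc(right, 3)): (3, -3) facing left
no other 2-command option fits: unique.

arc(right, 3), arc(right, 3)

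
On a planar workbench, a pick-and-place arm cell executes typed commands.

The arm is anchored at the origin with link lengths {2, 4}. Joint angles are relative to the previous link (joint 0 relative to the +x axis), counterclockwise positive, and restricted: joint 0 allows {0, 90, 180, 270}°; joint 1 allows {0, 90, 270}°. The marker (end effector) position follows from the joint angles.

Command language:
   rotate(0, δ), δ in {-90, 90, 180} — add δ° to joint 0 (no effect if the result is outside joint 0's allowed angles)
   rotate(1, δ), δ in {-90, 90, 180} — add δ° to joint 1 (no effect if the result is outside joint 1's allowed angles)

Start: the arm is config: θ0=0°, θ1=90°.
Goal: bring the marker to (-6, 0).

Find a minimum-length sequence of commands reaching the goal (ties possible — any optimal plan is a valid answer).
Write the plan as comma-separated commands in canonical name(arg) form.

from: config: θ0=0°, θ1=90°
[1] after rotate(1, -90): config: θ0=0°, θ1=0°
[2] after rotate(0, 180): config: θ0=180°, θ1=0°
shorter routes all fall short; 2 is best.

rotate(1, -90), rotate(0, 180)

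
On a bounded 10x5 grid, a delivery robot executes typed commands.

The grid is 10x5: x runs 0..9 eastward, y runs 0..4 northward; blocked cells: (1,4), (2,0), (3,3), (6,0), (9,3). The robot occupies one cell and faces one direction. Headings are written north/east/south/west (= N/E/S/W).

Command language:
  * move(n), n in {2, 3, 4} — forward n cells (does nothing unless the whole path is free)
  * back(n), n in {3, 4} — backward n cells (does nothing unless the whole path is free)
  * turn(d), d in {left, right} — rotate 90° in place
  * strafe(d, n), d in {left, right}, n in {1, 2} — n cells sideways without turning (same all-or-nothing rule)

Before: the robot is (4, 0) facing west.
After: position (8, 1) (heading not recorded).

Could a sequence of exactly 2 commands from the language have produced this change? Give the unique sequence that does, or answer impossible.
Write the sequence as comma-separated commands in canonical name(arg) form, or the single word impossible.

strafe(right, 1), back(4)

key: order matters: swapping strafe(right, 1) and back(4) lands elsewhere
initial: (4, 0) facing west
[1] after strafe(right, 1): (4, 1) facing west
[2] after back(4): (8, 1) facing west
uniquely the one of 121 2-step routes that fits.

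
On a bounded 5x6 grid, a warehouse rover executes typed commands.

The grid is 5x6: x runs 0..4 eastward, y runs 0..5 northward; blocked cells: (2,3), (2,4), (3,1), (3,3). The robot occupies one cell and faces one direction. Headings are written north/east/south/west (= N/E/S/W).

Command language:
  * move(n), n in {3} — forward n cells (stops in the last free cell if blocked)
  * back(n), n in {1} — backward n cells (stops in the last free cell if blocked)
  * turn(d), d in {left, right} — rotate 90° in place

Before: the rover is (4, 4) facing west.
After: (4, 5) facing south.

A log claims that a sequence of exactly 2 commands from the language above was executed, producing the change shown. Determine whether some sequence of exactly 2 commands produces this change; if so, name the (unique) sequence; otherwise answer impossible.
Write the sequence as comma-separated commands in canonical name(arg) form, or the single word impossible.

turn(left), back(1)

key: running back(1) before turn(left) would end elsewhere — order is forced
initial: (4, 4) facing west
[1] after turn(left): (4, 4) facing south
[2] after back(1): (4, 5) facing south
uniquely the one of 16 2-step routes that fits.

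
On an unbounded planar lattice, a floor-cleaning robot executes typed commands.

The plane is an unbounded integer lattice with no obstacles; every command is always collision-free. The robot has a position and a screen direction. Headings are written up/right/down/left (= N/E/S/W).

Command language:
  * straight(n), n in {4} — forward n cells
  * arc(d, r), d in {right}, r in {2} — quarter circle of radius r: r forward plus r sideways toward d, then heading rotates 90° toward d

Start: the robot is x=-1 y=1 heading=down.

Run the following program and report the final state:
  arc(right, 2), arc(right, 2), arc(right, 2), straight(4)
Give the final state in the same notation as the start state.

x=1 y=3 heading=right

start: x=-1 y=1 heading=down
t=1 arc(right, 2) ⇒ x=-3 y=-1 heading=left
t=2 arc(right, 2) ⇒ x=-5 y=1 heading=up
t=3 arc(right, 2) ⇒ x=-3 y=3 heading=right
t=4 straight(4) ⇒ x=1 y=3 heading=right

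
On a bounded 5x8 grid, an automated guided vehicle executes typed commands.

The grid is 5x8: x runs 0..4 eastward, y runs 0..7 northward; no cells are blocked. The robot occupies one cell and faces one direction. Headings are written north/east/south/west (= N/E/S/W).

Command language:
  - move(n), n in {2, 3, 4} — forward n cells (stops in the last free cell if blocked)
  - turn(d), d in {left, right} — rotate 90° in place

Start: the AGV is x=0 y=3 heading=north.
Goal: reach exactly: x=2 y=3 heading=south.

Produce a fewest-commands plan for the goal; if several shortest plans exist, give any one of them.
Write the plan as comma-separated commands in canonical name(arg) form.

initial: x=0 y=3 heading=north
t=1 turn(right) ⇒ x=0 y=3 heading=east
t=2 move(2) ⇒ x=2 y=3 heading=east
t=3 turn(right) ⇒ x=2 y=3 heading=south
shorter routes all fall short; 3 is best.

turn(right), move(2), turn(right)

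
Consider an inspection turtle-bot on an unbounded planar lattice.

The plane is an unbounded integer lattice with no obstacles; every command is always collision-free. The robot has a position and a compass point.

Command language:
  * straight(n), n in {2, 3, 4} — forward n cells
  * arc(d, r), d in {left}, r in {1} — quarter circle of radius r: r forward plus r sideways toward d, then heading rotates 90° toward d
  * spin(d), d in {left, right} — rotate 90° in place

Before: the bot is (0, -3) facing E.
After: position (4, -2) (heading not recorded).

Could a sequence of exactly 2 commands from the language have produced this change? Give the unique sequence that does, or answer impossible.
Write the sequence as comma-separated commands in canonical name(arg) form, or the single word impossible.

key: running arc(left, 1) before straight(3) would end elsewhere — order is forced
start: (0, -3) facing E
[1] after straight(3): (3, -3) facing E
[2] after arc(left, 1): (4, -2) facing N
all 36 alternatives checked — unique.

straight(3), arc(left, 1)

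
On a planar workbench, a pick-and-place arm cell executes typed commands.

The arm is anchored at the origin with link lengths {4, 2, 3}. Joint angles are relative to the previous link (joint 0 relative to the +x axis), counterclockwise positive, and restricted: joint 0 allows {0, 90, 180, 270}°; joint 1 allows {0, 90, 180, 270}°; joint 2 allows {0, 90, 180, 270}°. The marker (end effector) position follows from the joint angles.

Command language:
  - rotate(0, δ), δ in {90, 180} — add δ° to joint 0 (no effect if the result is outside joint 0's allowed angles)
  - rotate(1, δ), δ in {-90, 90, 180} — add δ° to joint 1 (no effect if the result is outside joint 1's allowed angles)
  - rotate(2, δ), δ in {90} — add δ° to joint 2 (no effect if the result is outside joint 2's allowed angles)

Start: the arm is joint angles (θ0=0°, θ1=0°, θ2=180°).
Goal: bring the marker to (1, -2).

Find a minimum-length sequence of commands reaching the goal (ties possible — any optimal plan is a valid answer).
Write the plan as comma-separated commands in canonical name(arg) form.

rotate(2, 90), rotate(1, -90)

initial: joint angles (θ0=0°, θ1=0°, θ2=180°)
step 1 (rotate(2, 90)): joint angles (θ0=0°, θ1=0°, θ2=270°)
step 2 (rotate(1, -90)): joint angles (θ0=0°, θ1=270°, θ2=270°)
no 1-step plan works, so 2 is optimal.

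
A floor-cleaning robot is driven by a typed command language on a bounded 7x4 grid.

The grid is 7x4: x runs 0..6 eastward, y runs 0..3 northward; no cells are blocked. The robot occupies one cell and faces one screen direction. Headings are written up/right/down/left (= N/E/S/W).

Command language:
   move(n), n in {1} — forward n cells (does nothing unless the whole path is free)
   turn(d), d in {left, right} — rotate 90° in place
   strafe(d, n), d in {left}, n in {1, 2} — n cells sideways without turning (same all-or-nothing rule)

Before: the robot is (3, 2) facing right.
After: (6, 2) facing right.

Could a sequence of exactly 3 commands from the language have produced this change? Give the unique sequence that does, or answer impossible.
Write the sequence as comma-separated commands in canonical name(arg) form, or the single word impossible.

key: still facing E at the end — nothing in the sequence rotates
start: (3, 2) facing right
t=1 move(1) ⇒ (4, 2) facing right
t=2 move(1) ⇒ (5, 2) facing right
t=3 move(1) ⇒ (6, 2) facing right
no rival 3-sequence matches.

move(1), move(1), move(1)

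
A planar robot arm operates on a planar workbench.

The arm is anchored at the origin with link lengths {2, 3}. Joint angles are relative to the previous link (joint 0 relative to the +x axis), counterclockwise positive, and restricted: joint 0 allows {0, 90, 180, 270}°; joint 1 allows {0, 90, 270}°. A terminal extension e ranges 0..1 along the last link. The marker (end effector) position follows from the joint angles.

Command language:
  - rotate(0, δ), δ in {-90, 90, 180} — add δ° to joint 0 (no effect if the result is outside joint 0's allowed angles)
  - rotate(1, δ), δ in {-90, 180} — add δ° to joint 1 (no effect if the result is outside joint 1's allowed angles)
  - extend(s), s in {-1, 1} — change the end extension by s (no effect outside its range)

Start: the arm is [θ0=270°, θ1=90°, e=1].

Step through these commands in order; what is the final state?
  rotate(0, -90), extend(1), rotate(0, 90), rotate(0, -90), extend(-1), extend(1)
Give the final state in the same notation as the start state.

t0: [θ0=270°, θ1=90°, e=1]
1. rotate(0, -90) → [θ0=180°, θ1=90°, e=1]
2. extend(1) → [θ0=180°, θ1=90°, e=1]
3. rotate(0, 90) → [θ0=270°, θ1=90°, e=1]
4. rotate(0, -90) → [θ0=180°, θ1=90°, e=1]
5. extend(-1) → [θ0=180°, θ1=90°, e=0]
6. extend(1) → [θ0=180°, θ1=90°, e=1]

[θ0=180°, θ1=90°, e=1]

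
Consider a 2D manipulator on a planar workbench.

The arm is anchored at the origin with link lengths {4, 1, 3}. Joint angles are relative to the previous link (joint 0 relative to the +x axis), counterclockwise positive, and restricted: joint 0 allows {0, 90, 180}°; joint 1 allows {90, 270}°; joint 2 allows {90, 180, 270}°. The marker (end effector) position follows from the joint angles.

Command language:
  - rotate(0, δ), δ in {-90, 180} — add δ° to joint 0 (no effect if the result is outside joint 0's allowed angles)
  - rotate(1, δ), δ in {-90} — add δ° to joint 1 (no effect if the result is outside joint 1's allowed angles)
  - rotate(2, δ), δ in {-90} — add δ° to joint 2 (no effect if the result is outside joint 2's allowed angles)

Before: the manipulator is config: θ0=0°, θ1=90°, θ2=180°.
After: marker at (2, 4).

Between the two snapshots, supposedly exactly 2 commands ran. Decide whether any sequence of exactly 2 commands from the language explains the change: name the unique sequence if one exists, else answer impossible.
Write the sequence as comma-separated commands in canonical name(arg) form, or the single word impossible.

rotate(0, 180), rotate(0, -90)

key: running rotate(0, -90) before rotate(0, 180) would end elsewhere — order is forced
from: config: θ0=0°, θ1=90°, θ2=180°
t=1 rotate(0, 180) ⇒ config: θ0=180°, θ1=90°, θ2=180°
t=2 rotate(0, -90) ⇒ config: θ0=90°, θ1=90°, θ2=180°
no rival 2-sequence matches.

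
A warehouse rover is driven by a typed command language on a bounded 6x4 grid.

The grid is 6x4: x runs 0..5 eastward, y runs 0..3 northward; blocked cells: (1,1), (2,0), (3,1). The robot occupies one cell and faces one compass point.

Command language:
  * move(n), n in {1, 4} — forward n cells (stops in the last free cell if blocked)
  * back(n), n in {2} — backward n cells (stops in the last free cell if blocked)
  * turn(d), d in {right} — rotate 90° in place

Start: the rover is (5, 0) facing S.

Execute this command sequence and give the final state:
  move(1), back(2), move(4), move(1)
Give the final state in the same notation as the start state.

t0: (5, 0) facing S
step 1 (move(1)): (5, 0) facing S
step 2 (back(2)): (5, 2) facing S
step 3 (move(4)): (5, 0) facing S
step 4 (move(1)): (5, 0) facing S

(5, 0) facing S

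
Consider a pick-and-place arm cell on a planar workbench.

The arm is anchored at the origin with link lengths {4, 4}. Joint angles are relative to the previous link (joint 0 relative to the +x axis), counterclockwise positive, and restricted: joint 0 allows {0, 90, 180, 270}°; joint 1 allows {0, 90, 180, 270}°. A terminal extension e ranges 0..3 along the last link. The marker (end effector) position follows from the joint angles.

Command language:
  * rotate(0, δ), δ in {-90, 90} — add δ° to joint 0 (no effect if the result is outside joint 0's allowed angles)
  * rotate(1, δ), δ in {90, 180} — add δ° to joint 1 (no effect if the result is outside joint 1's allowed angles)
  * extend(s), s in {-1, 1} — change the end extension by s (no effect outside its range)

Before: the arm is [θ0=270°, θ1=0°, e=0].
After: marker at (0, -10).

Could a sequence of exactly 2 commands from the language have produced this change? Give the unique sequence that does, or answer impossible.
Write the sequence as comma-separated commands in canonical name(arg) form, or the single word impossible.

extend(1), extend(1)

start: [θ0=270°, θ1=0°, e=0]
t=1 extend(1) ⇒ [θ0=270°, θ1=0°, e=1]
t=2 extend(1) ⇒ [θ0=270°, θ1=0°, e=2]
no rival 2-sequence matches.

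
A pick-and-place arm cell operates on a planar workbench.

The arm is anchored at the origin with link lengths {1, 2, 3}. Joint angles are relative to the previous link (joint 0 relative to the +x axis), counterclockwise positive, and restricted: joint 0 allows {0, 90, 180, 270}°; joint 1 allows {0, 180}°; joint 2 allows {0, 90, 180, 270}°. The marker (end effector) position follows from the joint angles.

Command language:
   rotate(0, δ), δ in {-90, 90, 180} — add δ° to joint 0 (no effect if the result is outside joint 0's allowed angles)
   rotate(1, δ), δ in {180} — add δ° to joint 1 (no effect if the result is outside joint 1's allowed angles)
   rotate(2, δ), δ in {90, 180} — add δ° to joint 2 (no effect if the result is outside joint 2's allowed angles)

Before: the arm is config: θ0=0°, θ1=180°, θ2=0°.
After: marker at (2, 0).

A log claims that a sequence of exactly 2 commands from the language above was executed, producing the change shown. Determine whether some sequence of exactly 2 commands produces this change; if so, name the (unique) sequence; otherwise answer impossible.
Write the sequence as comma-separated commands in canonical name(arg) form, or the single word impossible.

rotate(2, 90), rotate(2, 90)

t0: config: θ0=0°, θ1=180°, θ2=0°
[1] after rotate(2, 90): config: θ0=0°, θ1=180°, θ2=90°
[2] after rotate(2, 90): config: θ0=0°, θ1=180°, θ2=180°
all 36 alternatives checked — unique.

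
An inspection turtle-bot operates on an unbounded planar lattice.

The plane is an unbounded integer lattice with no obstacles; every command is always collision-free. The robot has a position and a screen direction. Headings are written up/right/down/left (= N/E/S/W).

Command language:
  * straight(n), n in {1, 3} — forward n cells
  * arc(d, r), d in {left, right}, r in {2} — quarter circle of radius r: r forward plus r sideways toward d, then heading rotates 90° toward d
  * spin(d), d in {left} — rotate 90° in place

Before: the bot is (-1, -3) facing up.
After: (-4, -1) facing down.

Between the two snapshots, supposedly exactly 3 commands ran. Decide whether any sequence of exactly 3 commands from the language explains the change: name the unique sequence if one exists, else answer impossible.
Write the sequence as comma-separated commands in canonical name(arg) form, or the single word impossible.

arc(left, 2), straight(1), spin(left)

key: running spin(left) before arc(left, 2) would end elsewhere — order is forced
t0: (-1, -3) facing up
step 1 (arc(left, 2)): (-3, -1) facing left
step 2 (straight(1)): (-4, -1) facing left
step 3 (spin(left)): (-4, -1) facing down
uniquely the one of 125 3-step routes that fits.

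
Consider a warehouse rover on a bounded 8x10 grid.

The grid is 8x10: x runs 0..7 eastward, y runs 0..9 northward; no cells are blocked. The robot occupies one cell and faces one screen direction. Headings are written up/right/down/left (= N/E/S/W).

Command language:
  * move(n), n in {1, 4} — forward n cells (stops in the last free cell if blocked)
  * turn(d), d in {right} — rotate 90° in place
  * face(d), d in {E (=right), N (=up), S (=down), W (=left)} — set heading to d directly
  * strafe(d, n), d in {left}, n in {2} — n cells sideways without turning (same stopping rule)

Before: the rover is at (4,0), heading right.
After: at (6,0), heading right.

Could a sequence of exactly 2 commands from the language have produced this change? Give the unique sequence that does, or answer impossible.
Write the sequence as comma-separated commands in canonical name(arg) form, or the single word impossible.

move(1), move(1)

key: still facing E at the end — nothing in the sequence rotates
t0: at (4,0), heading right
t=1 move(1) ⇒ at (5,0), heading right
t=2 move(1) ⇒ at (6,0), heading right
no rival 2-sequence matches.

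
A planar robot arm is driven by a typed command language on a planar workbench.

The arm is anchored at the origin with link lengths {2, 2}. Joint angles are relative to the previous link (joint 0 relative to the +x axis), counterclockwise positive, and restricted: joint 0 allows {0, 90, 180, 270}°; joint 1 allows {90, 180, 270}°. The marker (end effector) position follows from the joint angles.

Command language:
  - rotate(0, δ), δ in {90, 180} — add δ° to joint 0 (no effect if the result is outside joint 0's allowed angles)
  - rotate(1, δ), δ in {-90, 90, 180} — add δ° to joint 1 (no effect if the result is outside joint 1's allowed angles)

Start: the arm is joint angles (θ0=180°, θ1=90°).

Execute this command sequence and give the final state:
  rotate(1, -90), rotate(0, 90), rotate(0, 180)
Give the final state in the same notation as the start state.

from: joint angles (θ0=180°, θ1=90°)
t=1 rotate(1, -90) ⇒ joint angles (θ0=180°, θ1=90°)
t=2 rotate(0, 90) ⇒ joint angles (θ0=270°, θ1=90°)
t=3 rotate(0, 180) ⇒ joint angles (θ0=90°, θ1=90°)

joint angles (θ0=90°, θ1=90°)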